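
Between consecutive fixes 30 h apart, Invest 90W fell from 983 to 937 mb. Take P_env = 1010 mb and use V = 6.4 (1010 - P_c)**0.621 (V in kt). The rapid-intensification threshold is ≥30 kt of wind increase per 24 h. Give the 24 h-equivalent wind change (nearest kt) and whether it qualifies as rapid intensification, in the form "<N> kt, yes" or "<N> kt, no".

34 kt, yes

V₁: ΔP = 27, V ≈ 6.4 × 27^0.621 ≈ 49.55 kt.
V₂: ΔP = 73, V ≈ 6.4 × 73^0.621 ≈ 91.90 kt.
ΔV over 30 h = 42.35 kt → 24 h equivalent = 42.35 × 24/30 ≈ 33.88 kt.
34 kt ≥ 30 kt ⇒ rapid intensification.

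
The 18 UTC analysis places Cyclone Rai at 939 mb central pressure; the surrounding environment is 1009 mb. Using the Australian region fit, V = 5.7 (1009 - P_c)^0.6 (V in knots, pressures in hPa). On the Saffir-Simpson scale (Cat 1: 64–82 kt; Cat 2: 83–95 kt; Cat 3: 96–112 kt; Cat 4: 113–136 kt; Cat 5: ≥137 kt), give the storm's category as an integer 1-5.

ΔP = 1009 − 939 = 70 mb.
V ≈ 5.7 × 70^0.6 = 5.7 × 12.80 ≈ 73 kt.
73 kt falls in the Category 1 band.

1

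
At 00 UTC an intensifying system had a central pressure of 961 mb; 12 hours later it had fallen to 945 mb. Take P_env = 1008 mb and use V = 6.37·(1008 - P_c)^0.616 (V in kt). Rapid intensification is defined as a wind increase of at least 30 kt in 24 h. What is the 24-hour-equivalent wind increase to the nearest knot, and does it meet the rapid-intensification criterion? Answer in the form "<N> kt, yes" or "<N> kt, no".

V₁: ΔP = 47, V ≈ 6.37 × 47^0.616 ≈ 68.26 kt.
V₂: ΔP = 63, V ≈ 6.37 × 63^0.616 ≈ 81.76 kt.
ΔV over 12 h = 13.50 kt → 24 h equivalent = 13.50 × 24/12 ≈ 27.00 kt.
27 kt < 30 kt ⇒ not rapid intensification.

27 kt, no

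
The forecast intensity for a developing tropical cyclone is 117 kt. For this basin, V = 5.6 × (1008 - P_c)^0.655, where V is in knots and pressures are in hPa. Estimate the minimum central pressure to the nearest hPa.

904 hPa

ΔP = (V / 5.6)^(1/0.655) = (117/5.6)^1.527.
117/5.6 = 20.893; 20.893^1.527 ≈ 103.58 hPa.
P_c = 1008 − 103.58 = 904.42 ≈ 904 hPa.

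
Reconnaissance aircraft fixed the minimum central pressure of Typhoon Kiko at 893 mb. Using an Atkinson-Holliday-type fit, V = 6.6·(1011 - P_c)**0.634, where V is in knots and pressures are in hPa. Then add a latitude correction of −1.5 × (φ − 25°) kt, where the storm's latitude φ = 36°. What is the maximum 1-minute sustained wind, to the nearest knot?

ΔP = 1011 − 893 = 118 mb.
118^0.634 ≈ 20.586.
V ≈ 6.6 × 20.586 ≈ 135.9 kt.
Latitude correction: −1.5 × (36 − 25) = -16.5 kt.
Corrected V ≈ 119.4 kt → 119 kt.

119 kt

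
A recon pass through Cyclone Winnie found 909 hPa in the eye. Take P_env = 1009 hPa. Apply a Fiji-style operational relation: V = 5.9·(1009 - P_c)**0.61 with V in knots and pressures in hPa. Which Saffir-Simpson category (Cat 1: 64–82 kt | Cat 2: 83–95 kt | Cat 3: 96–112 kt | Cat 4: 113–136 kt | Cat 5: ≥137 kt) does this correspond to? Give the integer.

3

ΔP = 1009 − 909 = 100 hPa.
V ≈ 5.9 × 100^0.61 = 5.9 × 16.60 ≈ 98 kt.
98 kt falls in the Category 3 band.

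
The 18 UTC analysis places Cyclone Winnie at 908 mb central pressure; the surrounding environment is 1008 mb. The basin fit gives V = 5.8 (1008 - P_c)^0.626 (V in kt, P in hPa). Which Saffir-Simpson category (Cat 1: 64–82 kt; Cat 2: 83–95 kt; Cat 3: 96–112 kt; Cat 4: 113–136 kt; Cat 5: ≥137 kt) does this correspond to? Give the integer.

ΔP = 1008 − 908 = 100 mb.
V ≈ 5.8 × 100^0.626 = 5.8 × 17.86 ≈ 104 kt.
104 kt falls in the Category 3 band.

3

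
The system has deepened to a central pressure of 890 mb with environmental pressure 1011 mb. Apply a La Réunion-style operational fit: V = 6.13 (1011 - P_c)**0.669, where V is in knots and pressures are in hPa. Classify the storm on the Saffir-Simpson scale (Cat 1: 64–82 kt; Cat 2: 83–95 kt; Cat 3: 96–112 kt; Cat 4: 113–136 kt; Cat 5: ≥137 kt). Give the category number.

ΔP = 1011 − 890 = 121 mb.
V ≈ 6.13 × 121^0.669 = 6.13 × 24.74 ≈ 152 kt.
152 kt falls in the Category 5 band.

5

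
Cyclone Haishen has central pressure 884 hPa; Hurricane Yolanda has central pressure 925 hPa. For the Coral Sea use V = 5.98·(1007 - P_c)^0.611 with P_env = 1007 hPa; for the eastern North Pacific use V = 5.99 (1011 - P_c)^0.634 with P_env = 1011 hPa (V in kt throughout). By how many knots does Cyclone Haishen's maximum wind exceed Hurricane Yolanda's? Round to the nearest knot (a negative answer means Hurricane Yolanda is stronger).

12 kt

Cyclone Haishen: ΔP = 123; V ≈ 5.98 × 123^0.611 ≈ 113.14 kt.
Hurricane Yolanda: ΔP = 86; V ≈ 5.99 × 86^0.634 ≈ 100.90 kt.
Difference ≈ 113.14 − 100.90 = 12.24 → 12 kt.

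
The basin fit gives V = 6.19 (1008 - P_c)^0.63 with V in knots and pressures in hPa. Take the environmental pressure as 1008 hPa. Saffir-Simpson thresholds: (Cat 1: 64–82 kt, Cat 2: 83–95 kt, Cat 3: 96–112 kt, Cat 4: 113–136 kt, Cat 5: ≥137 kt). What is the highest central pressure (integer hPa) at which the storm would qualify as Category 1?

Category 1 begins at V = 64 kt.
Required ΔP = (64/6.19)^(1/0.63) = 10.339^1.587 ≈ 40.77 hPa.
P_c ≤ 1008 − 40.77 = 967.23, so the highest integer P_c is 967 hPa.

967 hPa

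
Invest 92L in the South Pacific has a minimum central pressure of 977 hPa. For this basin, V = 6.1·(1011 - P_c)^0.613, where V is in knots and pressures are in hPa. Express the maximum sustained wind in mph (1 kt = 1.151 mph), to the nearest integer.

61 mph

ΔP = 1011 − 977 = 34 hPa.
V ≈ 6.1 × 34^0.613 = 6.1 × 8.686 ≈ 52.982 kt.
52.982 × 1.151 ≈ 60.98 mph → 61 mph.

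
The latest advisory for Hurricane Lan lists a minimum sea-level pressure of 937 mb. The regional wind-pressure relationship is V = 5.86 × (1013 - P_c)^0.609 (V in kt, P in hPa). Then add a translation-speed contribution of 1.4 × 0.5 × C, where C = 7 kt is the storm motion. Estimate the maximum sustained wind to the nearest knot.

87 kt

ΔP = 1013 − 937 = 76 mb.
76^0.609 ≈ 13.977.
V ≈ 5.86 × 13.977 ≈ 81.9 kt.
Translation term: 1.4 × 0.5 × 7 = 4.9 kt.
Corrected V ≈ 86.8 kt → 87 kt.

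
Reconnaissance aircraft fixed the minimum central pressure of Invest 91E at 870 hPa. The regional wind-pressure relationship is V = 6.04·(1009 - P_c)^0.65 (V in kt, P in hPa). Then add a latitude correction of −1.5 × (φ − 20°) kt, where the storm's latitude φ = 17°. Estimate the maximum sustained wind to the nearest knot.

154 kt

ΔP = 1009 − 870 = 139 hPa.
139^0.65 ≈ 24.715.
V ≈ 6.04 × 24.715 ≈ 149.3 kt.
Latitude correction: −1.5 × (17 − 20) = 4.5 kt.
Corrected V ≈ 153.8 kt → 154 kt.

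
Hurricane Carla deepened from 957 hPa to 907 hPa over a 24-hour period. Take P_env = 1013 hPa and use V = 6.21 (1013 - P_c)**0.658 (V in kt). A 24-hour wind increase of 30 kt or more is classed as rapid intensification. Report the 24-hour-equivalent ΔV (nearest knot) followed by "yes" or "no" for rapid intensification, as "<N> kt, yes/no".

46 kt, yes

V₁: ΔP = 56, V ≈ 6.21 × 56^0.658 ≈ 87.78 kt.
V₂: ΔP = 106, V ≈ 6.21 × 106^0.658 ≈ 133.58 kt.
ΔV over 24 h = 45.80 kt → 24 h equivalent = 45.80 × 24/24 ≈ 45.80 kt.
46 kt ≥ 30 kt ⇒ rapid intensification.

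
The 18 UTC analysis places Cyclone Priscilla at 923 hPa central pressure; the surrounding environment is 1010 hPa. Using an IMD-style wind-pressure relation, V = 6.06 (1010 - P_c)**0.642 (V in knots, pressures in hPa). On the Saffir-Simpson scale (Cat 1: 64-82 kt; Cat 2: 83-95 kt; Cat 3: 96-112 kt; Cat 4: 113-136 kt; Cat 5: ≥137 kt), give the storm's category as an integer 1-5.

ΔP = 1010 − 923 = 87 hPa.
V ≈ 6.06 × 87^0.642 = 6.06 × 17.59 ≈ 107 kt.
107 kt falls in the Category 3 band.

3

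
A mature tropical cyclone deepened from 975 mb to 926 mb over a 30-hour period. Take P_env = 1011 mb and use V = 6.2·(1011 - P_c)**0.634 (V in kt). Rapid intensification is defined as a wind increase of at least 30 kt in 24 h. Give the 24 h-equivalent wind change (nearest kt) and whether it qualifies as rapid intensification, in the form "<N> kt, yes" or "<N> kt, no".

V₁: ΔP = 36, V ≈ 6.2 × 36^0.634 ≈ 60.13 kt.
V₂: ΔP = 85, V ≈ 6.2 × 85^0.634 ≈ 103.67 kt.
ΔV over 30 h = 43.54 kt → 24 h equivalent = 43.54 × 24/30 ≈ 34.83 kt.
35 kt ≥ 30 kt ⇒ rapid intensification.

35 kt, yes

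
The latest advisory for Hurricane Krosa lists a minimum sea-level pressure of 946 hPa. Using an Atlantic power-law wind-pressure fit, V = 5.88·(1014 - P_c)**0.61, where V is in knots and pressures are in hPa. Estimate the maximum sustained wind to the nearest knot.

ΔP = 1014 − 946 = 68 hPa.
68^0.61 ≈ 13.117.
V ≈ 5.88 × 13.117 ≈ 77.1 kt.

77 kt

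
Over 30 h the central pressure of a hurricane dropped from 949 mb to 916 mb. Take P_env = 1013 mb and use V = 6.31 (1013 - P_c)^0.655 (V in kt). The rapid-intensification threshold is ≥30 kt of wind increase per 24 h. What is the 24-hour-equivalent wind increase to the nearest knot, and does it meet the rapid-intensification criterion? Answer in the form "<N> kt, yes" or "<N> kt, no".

24 kt, no

V₁: ΔP = 64, V ≈ 6.31 × 64^0.655 ≈ 96.18 kt.
V₂: ΔP = 97, V ≈ 6.31 × 97^0.655 ≈ 126.29 kt.
ΔV over 30 h = 30.11 kt → 24 h equivalent = 30.11 × 24/30 ≈ 24.09 kt.
24 kt < 30 kt ⇒ not rapid intensification.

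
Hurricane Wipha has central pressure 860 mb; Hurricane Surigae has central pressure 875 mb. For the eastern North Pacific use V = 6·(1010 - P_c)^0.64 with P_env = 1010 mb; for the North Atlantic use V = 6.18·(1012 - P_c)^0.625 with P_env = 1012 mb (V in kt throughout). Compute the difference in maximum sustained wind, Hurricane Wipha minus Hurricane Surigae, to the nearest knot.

14 kt

Hurricane Wipha: ΔP = 150; V ≈ 6 × 150^0.64 ≈ 148.20 kt.
Hurricane Surigae: ΔP = 137; V ≈ 6.18 × 137^0.625 ≈ 133.79 kt.
Difference ≈ 148.20 − 133.79 = 14.41 → 14 kt.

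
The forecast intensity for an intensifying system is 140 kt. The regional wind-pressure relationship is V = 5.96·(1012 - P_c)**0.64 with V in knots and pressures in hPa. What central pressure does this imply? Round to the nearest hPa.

873 hPa

ΔP = (V / 5.96)^(1/0.64) = (140/5.96)^1.562.
140/5.96 = 23.490; 23.490^1.562 ≈ 138.68 hPa.
P_c = 1012 − 138.68 = 873.32 ≈ 873 hPa.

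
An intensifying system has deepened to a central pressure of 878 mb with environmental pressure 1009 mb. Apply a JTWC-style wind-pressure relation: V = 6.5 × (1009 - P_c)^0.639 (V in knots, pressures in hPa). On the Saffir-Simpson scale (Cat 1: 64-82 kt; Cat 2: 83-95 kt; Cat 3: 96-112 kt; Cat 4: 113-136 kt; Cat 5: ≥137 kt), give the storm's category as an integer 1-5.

5

ΔP = 1009 − 878 = 131 mb.
V ≈ 6.5 × 131^0.639 = 6.5 × 22.54 ≈ 147 kt.
147 kt falls in the Category 5 band.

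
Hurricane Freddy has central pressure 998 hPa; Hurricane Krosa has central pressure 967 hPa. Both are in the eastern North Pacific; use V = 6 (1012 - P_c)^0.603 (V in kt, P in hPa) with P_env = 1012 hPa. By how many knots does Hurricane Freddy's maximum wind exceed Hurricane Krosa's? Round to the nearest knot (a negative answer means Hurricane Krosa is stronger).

-30 kt

Hurricane Freddy: ΔP = 14; V ≈ 6 × 14^0.603 ≈ 29.46 kt.
Hurricane Krosa: ΔP = 45; V ≈ 6 × 45^0.603 ≈ 59.57 kt.
Difference ≈ 29.46 − 59.57 = -30.11 → -30 kt.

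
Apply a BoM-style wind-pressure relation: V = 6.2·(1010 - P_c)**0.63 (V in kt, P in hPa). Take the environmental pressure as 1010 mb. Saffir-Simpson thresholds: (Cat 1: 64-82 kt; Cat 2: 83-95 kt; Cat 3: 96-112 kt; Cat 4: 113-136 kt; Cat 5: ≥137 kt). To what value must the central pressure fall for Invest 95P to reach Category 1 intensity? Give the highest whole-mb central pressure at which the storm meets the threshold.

969 mb

Category 1 begins at V = 64 kt.
Required ΔP = (64/6.2)^(1/0.63) = 10.323^1.587 ≈ 40.66 mb.
P_c ≤ 1010 − 40.66 = 969.34, so the highest integer P_c is 969 mb.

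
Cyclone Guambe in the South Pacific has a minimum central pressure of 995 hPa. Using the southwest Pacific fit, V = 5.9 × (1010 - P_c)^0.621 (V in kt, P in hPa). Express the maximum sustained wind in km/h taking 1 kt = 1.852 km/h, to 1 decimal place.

ΔP = 1010 − 995 = 15 hPa.
V ≈ 5.9 × 15^0.621 = 5.9 × 5.375 ≈ 31.711 kt.
31.711 × 1.852 ≈ 58.73 km/h → 58.7 km/h.

58.7 km/h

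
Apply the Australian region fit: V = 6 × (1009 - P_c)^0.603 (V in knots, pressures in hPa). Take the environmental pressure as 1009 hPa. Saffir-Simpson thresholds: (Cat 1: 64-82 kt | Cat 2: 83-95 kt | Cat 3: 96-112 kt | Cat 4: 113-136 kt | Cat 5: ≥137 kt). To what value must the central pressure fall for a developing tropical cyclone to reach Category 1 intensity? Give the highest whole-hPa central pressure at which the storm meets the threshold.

Category 1 begins at V = 64 kt.
Required ΔP = (64/6)^(1/0.603) = 10.667^1.658 ≈ 50.68 hPa.
P_c ≤ 1009 − 50.68 = 958.32, so the highest integer P_c is 958 hPa.

958 hPa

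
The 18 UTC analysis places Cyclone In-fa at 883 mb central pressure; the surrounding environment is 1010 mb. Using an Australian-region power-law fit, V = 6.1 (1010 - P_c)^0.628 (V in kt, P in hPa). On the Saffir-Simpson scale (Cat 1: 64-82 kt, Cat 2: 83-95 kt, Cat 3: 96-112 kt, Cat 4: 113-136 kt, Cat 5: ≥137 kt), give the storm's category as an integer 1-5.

4

ΔP = 1010 − 883 = 127 mb.
V ≈ 6.1 × 127^0.628 = 6.1 × 20.95 ≈ 128 kt.
128 kt falls in the Category 4 band.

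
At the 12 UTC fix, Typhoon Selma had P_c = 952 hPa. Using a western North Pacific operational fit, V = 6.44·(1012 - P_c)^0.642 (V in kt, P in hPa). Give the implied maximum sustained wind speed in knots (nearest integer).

ΔP = 1012 − 952 = 60 hPa.
60^0.642 ≈ 13.854.
V ≈ 6.44 × 13.854 ≈ 89.2 kt.

89 kt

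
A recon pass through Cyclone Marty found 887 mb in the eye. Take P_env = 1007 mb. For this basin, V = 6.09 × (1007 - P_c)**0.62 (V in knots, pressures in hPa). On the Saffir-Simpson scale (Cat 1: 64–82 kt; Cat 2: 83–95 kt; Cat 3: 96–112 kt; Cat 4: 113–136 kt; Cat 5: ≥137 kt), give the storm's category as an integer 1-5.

ΔP = 1007 − 887 = 120 mb.
V ≈ 6.09 × 120^0.62 = 6.09 × 19.46 ≈ 118 kt.
118 kt falls in the Category 4 band.

4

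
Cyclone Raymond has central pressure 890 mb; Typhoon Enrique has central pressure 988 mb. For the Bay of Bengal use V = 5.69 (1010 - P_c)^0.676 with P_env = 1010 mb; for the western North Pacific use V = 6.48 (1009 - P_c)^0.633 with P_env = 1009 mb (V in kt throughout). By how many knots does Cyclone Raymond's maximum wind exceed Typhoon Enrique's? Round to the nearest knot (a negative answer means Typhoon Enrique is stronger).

Cyclone Raymond: ΔP = 120; V ≈ 5.69 × 120^0.676 ≈ 144.76 kt.
Typhoon Enrique: ΔP = 21; V ≈ 6.48 × 21^0.633 ≈ 44.52 kt.
Difference ≈ 144.76 − 44.52 = 100.24 → 100 kt.

100 kt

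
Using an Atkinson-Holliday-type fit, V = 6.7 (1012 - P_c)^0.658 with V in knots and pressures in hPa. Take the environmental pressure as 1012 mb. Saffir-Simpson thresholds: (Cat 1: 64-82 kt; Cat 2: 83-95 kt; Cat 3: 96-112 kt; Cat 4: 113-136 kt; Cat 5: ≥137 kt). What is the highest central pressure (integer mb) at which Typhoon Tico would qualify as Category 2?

Category 2 begins at V = 83 kt.
Required ΔP = (83/6.7)^(1/0.658) = 12.388^1.520 ≈ 45.82 mb.
P_c ≤ 1012 − 45.82 = 966.18, so the highest integer P_c is 966 mb.

966 mb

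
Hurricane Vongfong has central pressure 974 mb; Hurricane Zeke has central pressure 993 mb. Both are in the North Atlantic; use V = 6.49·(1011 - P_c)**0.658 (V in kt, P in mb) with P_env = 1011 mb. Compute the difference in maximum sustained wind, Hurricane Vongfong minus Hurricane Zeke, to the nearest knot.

26 kt

Hurricane Vongfong: ΔP = 37; V ≈ 6.49 × 37^0.658 ≈ 69.84 kt.
Hurricane Zeke: ΔP = 18; V ≈ 6.49 × 18^0.658 ≈ 43.47 kt.
Difference ≈ 69.84 − 43.47 = 26.37 → 26 kt.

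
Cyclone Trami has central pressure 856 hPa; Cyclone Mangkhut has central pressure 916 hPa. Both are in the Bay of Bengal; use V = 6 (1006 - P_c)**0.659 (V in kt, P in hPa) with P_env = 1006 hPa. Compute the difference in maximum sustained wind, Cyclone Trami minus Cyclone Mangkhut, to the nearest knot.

Cyclone Trami: ΔP = 150; V ≈ 6 × 150^0.659 ≈ 163.00 kt.
Cyclone Mangkhut: ΔP = 90; V ≈ 6 × 90^0.659 ≈ 116.41 kt.
Difference ≈ 163.00 − 116.41 = 46.59 → 47 kt.

47 kt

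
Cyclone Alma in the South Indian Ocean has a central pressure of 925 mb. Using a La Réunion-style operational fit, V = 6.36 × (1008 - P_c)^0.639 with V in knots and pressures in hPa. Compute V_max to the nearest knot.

ΔP = 1008 − 925 = 83 mb.
83^0.639 ≈ 16.838.
V ≈ 6.36 × 16.838 ≈ 107.1 kt.

107 kt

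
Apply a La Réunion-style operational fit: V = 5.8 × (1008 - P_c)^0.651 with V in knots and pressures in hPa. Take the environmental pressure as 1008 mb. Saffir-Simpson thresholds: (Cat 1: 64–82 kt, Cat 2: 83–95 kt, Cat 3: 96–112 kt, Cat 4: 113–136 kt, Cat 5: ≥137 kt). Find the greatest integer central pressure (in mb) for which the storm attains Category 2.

Category 2 begins at V = 83 kt.
Required ΔP = (83/5.8)^(1/0.651) = 14.310^1.536 ≈ 59.59 mb.
P_c ≤ 1008 − 59.59 = 948.41, so the highest integer P_c is 948 mb.

948 mb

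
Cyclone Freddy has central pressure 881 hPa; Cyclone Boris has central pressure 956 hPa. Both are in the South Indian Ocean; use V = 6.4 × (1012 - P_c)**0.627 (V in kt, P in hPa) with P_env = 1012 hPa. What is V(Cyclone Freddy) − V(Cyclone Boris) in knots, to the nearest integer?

56 kt

Cyclone Freddy: ΔP = 131; V ≈ 6.4 × 131^0.627 ≈ 136.05 kt.
Cyclone Boris: ΔP = 56; V ≈ 6.4 × 56^0.627 ≈ 79.85 kt.
Difference ≈ 136.05 − 79.85 = 56.20 → 56 kt.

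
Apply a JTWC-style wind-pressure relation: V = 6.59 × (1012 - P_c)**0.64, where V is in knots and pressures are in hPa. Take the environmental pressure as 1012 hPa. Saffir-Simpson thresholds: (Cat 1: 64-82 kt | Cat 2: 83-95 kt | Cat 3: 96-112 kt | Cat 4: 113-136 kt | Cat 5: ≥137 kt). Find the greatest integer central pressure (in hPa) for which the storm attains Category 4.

927 hPa

Category 4 begins at V = 113 kt.
Required ΔP = (113/6.59)^(1/0.64) = 17.147^1.562 ≈ 84.81 hPa.
P_c ≤ 1012 − 84.81 = 927.19, so the highest integer P_c is 927 hPa.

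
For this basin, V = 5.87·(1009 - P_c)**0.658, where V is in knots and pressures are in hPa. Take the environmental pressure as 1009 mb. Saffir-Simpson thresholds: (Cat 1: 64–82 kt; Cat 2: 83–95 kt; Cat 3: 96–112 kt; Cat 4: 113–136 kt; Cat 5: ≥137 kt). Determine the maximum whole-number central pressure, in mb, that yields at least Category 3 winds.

939 mb

Category 3 begins at V = 96 kt.
Required ΔP = (96/5.87)^(1/0.658) = 16.354^1.520 ≈ 69.89 mb.
P_c ≤ 1009 − 69.89 = 939.11, so the highest integer P_c is 939 mb.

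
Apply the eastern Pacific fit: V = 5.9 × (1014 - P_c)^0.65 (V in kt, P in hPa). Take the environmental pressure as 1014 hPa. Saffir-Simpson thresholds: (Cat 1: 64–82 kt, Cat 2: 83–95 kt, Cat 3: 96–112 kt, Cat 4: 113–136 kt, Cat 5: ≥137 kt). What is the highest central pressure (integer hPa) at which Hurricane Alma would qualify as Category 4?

920 hPa

Category 4 begins at V = 113 kt.
Required ΔP = (113/5.9)^(1/0.65) = 19.153^1.538 ≈ 93.90 hPa.
P_c ≤ 1014 − 93.90 = 920.10, so the highest integer P_c is 920 hPa.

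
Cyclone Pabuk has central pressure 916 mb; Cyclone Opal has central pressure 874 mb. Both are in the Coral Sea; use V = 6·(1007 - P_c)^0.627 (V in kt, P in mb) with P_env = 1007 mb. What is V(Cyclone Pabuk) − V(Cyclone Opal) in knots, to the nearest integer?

Cyclone Pabuk: ΔP = 91; V ≈ 6 × 91^0.627 ≈ 101.50 kt.
Cyclone Opal: ΔP = 133; V ≈ 6 × 133^0.627 ≈ 128.77 kt.
Difference ≈ 101.50 − 128.77 = -27.27 → -27 kt.

-27 kt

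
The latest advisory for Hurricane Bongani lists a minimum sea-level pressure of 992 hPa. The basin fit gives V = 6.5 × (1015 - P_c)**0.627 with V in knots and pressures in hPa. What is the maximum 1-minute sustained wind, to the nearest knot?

46 kt

ΔP = 1015 − 992 = 23 hPa.
23^0.627 ≈ 7.142.
V ≈ 6.5 × 7.142 ≈ 46.4 kt.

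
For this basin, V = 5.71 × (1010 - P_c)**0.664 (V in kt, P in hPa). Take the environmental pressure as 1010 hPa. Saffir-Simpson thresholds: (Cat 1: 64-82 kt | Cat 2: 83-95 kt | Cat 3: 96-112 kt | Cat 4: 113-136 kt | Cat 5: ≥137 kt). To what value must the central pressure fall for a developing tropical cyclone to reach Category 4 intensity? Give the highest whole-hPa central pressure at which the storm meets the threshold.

Category 4 begins at V = 113 kt.
Required ΔP = (113/5.71)^(1/0.664) = 19.790^1.506 ≈ 89.63 hPa.
P_c ≤ 1010 − 89.63 = 920.37, so the highest integer P_c is 920 hPa.

920 hPa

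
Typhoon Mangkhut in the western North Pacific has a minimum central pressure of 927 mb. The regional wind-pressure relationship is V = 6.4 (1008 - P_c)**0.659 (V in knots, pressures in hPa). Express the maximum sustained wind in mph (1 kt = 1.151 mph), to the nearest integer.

133 mph

ΔP = 1008 − 927 = 81 mb.
V ≈ 6.4 × 81^0.659 = 6.4 × 18.101 ≈ 115.843 kt.
115.843 × 1.151 ≈ 133.34 mph → 133 mph.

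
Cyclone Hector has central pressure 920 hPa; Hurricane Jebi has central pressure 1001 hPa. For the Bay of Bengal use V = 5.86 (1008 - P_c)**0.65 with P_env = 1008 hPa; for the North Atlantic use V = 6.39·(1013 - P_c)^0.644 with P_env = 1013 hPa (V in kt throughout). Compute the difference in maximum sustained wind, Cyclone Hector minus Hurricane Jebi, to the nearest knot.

Cyclone Hector: ΔP = 88; V ≈ 5.86 × 88^0.65 ≈ 107.60 kt.
Hurricane Jebi: ΔP = 12; V ≈ 6.39 × 12^0.644 ≈ 31.66 kt.
Difference ≈ 107.60 − 31.66 = 75.94 → 76 kt.

76 kt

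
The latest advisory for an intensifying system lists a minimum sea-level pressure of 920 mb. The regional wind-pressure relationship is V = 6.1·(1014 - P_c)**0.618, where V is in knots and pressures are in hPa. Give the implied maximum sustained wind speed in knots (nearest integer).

ΔP = 1014 − 920 = 94 mb.
94^0.618 ≈ 16.573.
V ≈ 6.1 × 16.573 ≈ 101.1 kt.

101 kt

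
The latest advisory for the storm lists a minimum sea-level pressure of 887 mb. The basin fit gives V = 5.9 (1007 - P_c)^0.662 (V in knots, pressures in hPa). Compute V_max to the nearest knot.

ΔP = 1007 − 887 = 120 mb.
120^0.662 ≈ 23.791.
V ≈ 5.9 × 23.791 ≈ 140.4 kt.

140 kt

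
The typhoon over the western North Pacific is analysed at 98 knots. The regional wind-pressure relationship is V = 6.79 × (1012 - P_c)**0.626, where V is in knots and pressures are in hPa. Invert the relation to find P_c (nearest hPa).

ΔP = (V / 6.79)^(1/0.626) = (98/6.79)^1.597.
98/6.79 = 14.433; 14.433^1.597 ≈ 71.12 hPa.
P_c = 1012 − 71.12 = 940.88 ≈ 941 hPa.

941 hPa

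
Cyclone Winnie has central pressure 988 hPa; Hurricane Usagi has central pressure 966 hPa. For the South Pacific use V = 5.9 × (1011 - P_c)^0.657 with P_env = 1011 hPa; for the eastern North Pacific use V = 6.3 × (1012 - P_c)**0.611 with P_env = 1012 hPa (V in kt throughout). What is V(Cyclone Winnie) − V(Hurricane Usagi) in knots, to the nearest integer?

-19 kt

Cyclone Winnie: ΔP = 23; V ≈ 5.9 × 23^0.657 ≈ 46.29 kt.
Hurricane Usagi: ΔP = 46; V ≈ 6.3 × 46^0.611 ≈ 65.36 kt.
Difference ≈ 46.29 − 65.36 = -19.07 → -19 kt.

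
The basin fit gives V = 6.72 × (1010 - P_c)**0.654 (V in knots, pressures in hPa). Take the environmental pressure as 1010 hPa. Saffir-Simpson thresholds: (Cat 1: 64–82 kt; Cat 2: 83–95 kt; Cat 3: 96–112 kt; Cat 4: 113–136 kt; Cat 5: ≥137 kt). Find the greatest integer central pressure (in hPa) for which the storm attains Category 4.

935 hPa

Category 4 begins at V = 113 kt.
Required ΔP = (113/6.72)^(1/0.654) = 16.815^1.529 ≈ 74.85 hPa.
P_c ≤ 1010 − 74.85 = 935.15, so the highest integer P_c is 935 hPa.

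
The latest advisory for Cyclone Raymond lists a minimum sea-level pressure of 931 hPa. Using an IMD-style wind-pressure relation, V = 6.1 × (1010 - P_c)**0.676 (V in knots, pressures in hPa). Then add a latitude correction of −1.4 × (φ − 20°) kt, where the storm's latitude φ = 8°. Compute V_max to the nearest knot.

134 kt

ΔP = 1010 − 931 = 79 hPa.
79^0.676 ≈ 19.178.
V ≈ 6.1 × 19.178 ≈ 117.0 kt.
Latitude correction: −1.4 × (8 − 20) = 16.8 kt.
Corrected V ≈ 133.8 kt → 134 kt.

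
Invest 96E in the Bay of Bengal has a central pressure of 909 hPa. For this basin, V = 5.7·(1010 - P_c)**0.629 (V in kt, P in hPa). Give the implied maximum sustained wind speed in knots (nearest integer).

ΔP = 1010 − 909 = 101 hPa.
101^0.629 ≈ 18.227.
V ≈ 5.7 × 18.227 ≈ 103.9 kt.

104 kt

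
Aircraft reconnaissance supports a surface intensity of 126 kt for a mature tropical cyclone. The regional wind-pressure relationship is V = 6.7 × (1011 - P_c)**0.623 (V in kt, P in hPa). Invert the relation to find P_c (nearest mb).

900 mb

ΔP = (V / 6.7)^(1/0.623) = (126/6.7)^1.605.
126/6.7 = 18.806; 18.806^1.605 ≈ 111.02 mb.
P_c = 1011 − 111.02 = 899.98 ≈ 900 mb.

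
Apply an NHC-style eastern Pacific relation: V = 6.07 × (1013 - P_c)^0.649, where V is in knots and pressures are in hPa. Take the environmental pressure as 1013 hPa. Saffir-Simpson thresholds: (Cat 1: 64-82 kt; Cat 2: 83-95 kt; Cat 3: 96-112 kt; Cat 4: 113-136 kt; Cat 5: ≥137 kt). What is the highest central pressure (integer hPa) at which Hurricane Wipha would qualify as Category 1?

975 hPa

Category 1 begins at V = 64 kt.
Required ΔP = (64/6.07)^(1/0.649) = 10.544^1.541 ≈ 37.69 hPa.
P_c ≤ 1013 − 37.69 = 975.31, so the highest integer P_c is 975 hPa.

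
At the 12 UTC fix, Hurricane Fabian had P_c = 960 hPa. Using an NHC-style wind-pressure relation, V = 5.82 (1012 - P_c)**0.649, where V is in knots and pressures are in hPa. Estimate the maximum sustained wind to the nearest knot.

ΔP = 1012 − 960 = 52 hPa.
52^0.649 ≈ 12.992.
V ≈ 5.82 × 12.992 ≈ 75.6 kt.

76 kt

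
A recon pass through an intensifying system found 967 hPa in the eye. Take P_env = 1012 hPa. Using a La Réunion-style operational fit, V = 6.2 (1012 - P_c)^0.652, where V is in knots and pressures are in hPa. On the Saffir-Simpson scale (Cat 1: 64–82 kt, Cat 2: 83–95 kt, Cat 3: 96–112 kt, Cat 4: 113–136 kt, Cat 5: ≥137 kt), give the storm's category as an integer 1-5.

ΔP = 1012 − 967 = 45 hPa.
V ≈ 6.2 × 45^0.652 = 6.2 × 11.96 ≈ 74 kt.
74 kt falls in the Category 1 band.

1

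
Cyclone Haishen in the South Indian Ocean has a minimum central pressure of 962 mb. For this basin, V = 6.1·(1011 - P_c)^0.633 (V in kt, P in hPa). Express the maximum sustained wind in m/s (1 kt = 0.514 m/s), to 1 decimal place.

36.8 m/s

ΔP = 1011 − 962 = 49 mb.
V ≈ 6.1 × 49^0.633 = 6.1 × 11.746 ≈ 71.651 kt.
71.651 × 0.514 ≈ 36.83 m/s → 36.8 m/s.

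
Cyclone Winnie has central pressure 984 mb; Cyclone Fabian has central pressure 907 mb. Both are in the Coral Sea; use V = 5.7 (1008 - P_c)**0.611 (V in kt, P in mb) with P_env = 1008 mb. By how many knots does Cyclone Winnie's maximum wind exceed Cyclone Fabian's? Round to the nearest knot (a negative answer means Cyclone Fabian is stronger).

-56 kt

Cyclone Winnie: ΔP = 24; V ≈ 5.7 × 24^0.611 ≈ 39.74 kt.
Cyclone Fabian: ΔP = 101; V ≈ 5.7 × 101^0.611 ≈ 95.61 kt.
Difference ≈ 39.74 − 95.61 = -55.87 → -56 kt.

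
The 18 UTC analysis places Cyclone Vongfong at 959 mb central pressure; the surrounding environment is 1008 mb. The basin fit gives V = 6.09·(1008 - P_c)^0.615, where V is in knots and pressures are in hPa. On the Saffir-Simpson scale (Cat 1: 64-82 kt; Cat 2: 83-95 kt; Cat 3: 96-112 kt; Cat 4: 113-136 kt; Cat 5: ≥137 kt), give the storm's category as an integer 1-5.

ΔP = 1008 − 959 = 49 mb.
V ≈ 6.09 × 49^0.615 = 6.09 × 10.95 ≈ 67 kt.
67 kt falls in the Category 1 band.

1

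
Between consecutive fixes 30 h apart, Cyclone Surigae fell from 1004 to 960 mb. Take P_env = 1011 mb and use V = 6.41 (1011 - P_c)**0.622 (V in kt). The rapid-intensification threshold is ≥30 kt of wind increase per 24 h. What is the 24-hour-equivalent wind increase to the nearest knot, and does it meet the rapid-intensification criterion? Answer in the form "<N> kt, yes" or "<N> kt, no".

V₁: ΔP = 7, V ≈ 6.41 × 7^0.622 ≈ 21.50 kt.
V₂: ΔP = 51, V ≈ 6.41 × 51^0.622 ≈ 73.95 kt.
ΔV over 30 h = 52.45 kt → 24 h equivalent = 52.45 × 24/30 ≈ 41.96 kt.
42 kt ≥ 30 kt ⇒ rapid intensification.

42 kt, yes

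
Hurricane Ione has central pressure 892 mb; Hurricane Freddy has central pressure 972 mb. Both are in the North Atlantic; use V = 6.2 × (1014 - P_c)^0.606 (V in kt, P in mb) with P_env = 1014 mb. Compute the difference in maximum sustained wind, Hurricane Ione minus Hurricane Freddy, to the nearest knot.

Hurricane Ione: ΔP = 122; V ≈ 6.2 × 122^0.606 ≈ 113.95 kt.
Hurricane Freddy: ΔP = 42; V ≈ 6.2 × 42^0.606 ≈ 59.71 kt.
Difference ≈ 113.95 − 59.71 = 54.24 → 54 kt.

54 kt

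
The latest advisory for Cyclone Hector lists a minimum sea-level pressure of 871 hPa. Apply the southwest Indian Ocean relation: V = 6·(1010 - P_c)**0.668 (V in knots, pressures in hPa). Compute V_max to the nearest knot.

ΔP = 1010 − 871 = 139 hPa.
139^0.668 ≈ 27.011.
V ≈ 6 × 27.011 ≈ 162.1 kt.

162 kt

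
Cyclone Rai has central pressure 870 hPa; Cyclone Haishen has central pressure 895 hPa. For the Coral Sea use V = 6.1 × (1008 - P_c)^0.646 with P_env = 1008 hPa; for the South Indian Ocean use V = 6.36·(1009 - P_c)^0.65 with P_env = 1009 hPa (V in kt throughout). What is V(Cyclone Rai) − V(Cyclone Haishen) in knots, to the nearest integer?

Cyclone Rai: ΔP = 138; V ≈ 6.1 × 138^0.646 ≈ 147.13 kt.
Cyclone Haishen: ΔP = 114; V ≈ 6.36 × 114^0.65 ≈ 138.18 kt.
Difference ≈ 147.13 − 138.18 = 8.95 → 9 kt.

9 kt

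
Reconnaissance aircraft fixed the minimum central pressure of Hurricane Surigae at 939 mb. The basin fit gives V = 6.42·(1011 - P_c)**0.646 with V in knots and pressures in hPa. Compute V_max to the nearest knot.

102 kt

ΔP = 1011 − 939 = 72 mb.
72^0.646 ≈ 15.843.
V ≈ 6.42 × 15.843 ≈ 101.7 kt.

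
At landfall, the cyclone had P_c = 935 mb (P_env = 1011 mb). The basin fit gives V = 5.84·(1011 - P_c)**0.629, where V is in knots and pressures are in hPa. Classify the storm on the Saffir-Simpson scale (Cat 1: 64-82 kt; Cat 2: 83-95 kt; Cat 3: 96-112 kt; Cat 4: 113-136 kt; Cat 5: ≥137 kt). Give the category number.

2

ΔP = 1011 − 935 = 76 mb.
V ≈ 5.84 × 76^0.629 = 5.84 × 15.24 ≈ 89 kt.
89 kt falls in the Category 2 band.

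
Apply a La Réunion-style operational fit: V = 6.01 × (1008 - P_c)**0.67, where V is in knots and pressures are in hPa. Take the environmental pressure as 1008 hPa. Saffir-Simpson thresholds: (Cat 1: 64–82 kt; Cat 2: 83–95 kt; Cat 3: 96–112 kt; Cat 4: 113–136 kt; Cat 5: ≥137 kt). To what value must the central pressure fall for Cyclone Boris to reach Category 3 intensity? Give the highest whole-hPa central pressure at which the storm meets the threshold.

Category 3 begins at V = 96 kt.
Required ΔP = (96/6.01)^(1/0.67) = 15.973^1.493 ≈ 62.53 hPa.
P_c ≤ 1008 − 62.53 = 945.47, so the highest integer P_c is 945 hPa.

945 hPa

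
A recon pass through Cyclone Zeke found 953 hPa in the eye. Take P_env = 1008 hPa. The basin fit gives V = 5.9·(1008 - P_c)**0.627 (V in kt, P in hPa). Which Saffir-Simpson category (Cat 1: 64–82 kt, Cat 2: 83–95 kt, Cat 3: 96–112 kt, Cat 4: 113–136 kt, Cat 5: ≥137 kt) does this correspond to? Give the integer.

ΔP = 1008 − 953 = 55 hPa.
V ≈ 5.9 × 55^0.627 = 5.9 × 12.34 ≈ 73 kt.
73 kt falls in the Category 1 band.

1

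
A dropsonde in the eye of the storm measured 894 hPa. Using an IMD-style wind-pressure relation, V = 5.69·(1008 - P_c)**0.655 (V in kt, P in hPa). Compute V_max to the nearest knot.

127 kt

ΔP = 1008 − 894 = 114 hPa.
114^0.655 ≈ 22.247.
V ≈ 5.69 × 22.247 ≈ 126.6 kt.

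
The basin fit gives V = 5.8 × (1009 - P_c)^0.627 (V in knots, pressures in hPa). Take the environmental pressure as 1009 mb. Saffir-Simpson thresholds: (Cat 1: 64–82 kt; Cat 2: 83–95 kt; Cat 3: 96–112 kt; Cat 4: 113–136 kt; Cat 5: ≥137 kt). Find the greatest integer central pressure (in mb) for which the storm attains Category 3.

Category 3 begins at V = 96 kt.
Required ΔP = (96/5.8)^(1/0.627) = 16.552^1.595 ≈ 87.89 mb.
P_c ≤ 1009 − 87.89 = 921.11, so the highest integer P_c is 921 mb.

921 mb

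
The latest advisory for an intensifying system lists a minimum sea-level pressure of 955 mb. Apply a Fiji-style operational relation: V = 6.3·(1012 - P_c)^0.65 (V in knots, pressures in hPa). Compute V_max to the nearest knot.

ΔP = 1012 − 955 = 57 mb.
57^0.65 ≈ 13.846.
V ≈ 6.3 × 13.846 ≈ 87.2 kt.

87 kt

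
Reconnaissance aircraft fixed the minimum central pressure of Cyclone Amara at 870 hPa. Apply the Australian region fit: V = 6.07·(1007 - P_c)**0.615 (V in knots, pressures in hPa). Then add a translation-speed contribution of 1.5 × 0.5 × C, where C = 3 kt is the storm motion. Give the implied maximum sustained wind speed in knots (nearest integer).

127 kt

ΔP = 1007 − 870 = 137 hPa.
137^0.615 ≈ 20.610.
V ≈ 6.07 × 20.610 ≈ 125.1 kt.
Translation term: 1.5 × 0.5 × 3 = 2.25 kt.
Corrected V ≈ 127.35 kt → 127 kt.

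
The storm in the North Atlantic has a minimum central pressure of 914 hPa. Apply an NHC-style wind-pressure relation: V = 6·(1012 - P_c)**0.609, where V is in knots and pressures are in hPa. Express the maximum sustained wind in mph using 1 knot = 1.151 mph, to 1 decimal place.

ΔP = 1012 − 914 = 98 hPa.
V ≈ 6 × 98^0.609 = 6 × 16.318 ≈ 97.906 kt.
97.906 × 1.151 ≈ 112.69 mph → 112.7 mph.

112.7 mph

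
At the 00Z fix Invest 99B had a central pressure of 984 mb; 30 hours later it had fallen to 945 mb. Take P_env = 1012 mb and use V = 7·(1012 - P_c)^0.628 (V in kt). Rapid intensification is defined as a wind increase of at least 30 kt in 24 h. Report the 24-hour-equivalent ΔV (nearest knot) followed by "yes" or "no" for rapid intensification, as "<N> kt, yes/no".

33 kt, yes

V₁: ΔP = 28, V ≈ 7 × 28^0.628 ≈ 56.74 kt.
V₂: ΔP = 67, V ≈ 7 × 67^0.628 ≈ 98.15 kt.
ΔV over 30 h = 41.41 kt → 24 h equivalent = 41.41 × 24/30 ≈ 33.13 kt.
33 kt ≥ 30 kt ⇒ rapid intensification.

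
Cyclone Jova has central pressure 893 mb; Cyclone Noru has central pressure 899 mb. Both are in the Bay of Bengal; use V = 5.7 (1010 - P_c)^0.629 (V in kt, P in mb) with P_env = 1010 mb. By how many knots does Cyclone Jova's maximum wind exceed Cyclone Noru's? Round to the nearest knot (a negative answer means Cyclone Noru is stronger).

4 kt

Cyclone Jova: ΔP = 117; V ≈ 5.7 × 117^0.629 ≈ 113.96 kt.
Cyclone Noru: ΔP = 111; V ≈ 5.7 × 111^0.629 ≈ 110.25 kt.
Difference ≈ 113.96 − 110.25 = 3.71 → 4 kt.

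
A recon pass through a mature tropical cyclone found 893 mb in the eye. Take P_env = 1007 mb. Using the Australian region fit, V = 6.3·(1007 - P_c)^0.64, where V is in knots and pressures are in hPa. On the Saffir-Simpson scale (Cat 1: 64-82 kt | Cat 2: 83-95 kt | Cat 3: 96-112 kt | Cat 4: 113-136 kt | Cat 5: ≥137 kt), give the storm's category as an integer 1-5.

4

ΔP = 1007 − 893 = 114 mb.
V ≈ 6.3 × 114^0.64 = 6.3 × 20.72 ≈ 131 kt.
131 kt falls in the Category 4 band.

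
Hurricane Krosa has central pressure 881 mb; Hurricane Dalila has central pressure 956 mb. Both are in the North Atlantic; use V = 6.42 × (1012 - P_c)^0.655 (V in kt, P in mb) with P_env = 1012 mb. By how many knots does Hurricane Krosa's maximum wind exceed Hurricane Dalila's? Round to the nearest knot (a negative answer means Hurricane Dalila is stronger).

Hurricane Krosa: ΔP = 131; V ≈ 6.42 × 131^0.655 ≈ 156.44 kt.
Hurricane Dalila: ΔP = 56; V ≈ 6.42 × 56^0.655 ≈ 89.66 kt.
Difference ≈ 156.44 − 89.66 = 66.78 → 67 kt.

67 kt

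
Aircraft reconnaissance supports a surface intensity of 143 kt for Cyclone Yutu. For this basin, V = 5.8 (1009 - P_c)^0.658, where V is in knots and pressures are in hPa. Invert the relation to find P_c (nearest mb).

879 mb

ΔP = (V / 5.8)^(1/0.658) = (143/5.8)^1.520.
143/5.8 = 24.655; 24.655^1.520 ≈ 130.43 mb.
P_c = 1009 − 130.43 = 878.57 ≈ 879 mb.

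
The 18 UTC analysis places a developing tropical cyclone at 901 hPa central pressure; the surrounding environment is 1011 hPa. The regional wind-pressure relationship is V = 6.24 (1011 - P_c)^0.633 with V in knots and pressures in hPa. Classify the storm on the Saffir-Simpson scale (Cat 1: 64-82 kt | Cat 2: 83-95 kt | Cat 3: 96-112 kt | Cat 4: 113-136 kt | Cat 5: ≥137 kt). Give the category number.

4

ΔP = 1011 − 901 = 110 hPa.
V ≈ 6.24 × 110^0.633 = 6.24 × 19.60 ≈ 122 kt.
122 kt falls in the Category 4 band.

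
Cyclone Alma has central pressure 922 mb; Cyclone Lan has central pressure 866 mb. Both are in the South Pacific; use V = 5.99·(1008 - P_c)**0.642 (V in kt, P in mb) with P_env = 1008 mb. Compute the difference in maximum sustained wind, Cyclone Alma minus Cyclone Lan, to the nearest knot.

-40 kt

Cyclone Alma: ΔP = 86; V ≈ 5.99 × 86^0.642 ≈ 104.56 kt.
Cyclone Lan: ΔP = 142; V ≈ 5.99 × 142^0.642 ≈ 144.28 kt.
Difference ≈ 104.56 − 144.28 = -39.72 → -40 kt.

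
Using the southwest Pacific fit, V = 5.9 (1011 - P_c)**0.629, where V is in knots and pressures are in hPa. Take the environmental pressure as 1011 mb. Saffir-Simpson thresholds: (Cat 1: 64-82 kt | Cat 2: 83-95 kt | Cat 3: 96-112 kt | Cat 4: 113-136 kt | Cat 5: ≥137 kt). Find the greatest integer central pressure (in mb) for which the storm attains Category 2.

944 mb

Category 2 begins at V = 83 kt.
Required ΔP = (83/5.9)^(1/0.629) = 14.068^1.590 ≈ 66.91 mb.
P_c ≤ 1011 − 66.91 = 944.09, so the highest integer P_c is 944 mb.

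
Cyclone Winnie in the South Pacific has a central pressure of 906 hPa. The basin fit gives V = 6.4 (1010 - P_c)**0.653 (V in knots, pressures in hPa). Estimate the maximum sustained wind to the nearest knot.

ΔP = 1010 − 906 = 104 hPa.
104^0.653 ≈ 20.755.
V ≈ 6.4 × 20.755 ≈ 132.8 kt.

133 kt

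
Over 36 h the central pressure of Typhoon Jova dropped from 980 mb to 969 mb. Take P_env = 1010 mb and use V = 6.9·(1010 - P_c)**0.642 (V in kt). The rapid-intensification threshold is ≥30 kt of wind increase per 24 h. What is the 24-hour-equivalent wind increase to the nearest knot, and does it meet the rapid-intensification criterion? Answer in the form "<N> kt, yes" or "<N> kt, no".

V₁: ΔP = 30, V ≈ 6.9 × 30^0.642 ≈ 61.26 kt.
V₂: ΔP = 41, V ≈ 6.9 × 41^0.642 ≈ 74.86 kt.
ΔV over 36 h = 13.60 kt → 24 h equivalent = 13.60 × 24/36 ≈ 9.07 kt.
9 kt < 30 kt ⇒ not rapid intensification.

9 kt, no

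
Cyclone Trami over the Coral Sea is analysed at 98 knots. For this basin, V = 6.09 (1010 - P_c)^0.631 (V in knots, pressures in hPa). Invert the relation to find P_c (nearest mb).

928 mb

ΔP = (V / 6.09)^(1/0.631) = (98/6.09)^1.585.
98/6.09 = 16.092; 16.092^1.585 ≈ 81.70 mb.
P_c = 1010 − 81.70 = 928.30 ≈ 928 mb.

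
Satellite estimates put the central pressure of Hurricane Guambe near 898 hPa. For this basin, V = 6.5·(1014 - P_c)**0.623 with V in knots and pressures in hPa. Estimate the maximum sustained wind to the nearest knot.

ΔP = 1014 − 898 = 116 hPa.
116^0.623 ≈ 19.327.
V ≈ 6.5 × 19.327 ≈ 125.6 kt.

126 kt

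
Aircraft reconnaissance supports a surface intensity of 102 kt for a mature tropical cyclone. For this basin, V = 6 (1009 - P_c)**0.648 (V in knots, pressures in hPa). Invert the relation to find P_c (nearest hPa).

930 hPa

ΔP = (V / 6)^(1/0.648) = (102/6)^1.543.
102/6 = 17.000; 17.000^1.543 ≈ 79.22 hPa.
P_c = 1009 − 79.22 = 929.78 ≈ 930 hPa.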